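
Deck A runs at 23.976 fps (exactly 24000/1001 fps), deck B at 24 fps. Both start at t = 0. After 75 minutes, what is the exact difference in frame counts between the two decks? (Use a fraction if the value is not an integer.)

75 min = 4500 s.
A emits 24000/1001 × 4500 = 108000000/1001 frames; B emits 24 × 4500 = 108000.
Difference = 108000/1001 frames (≈ 107.8921); B is ahead of A.

108000/1001 frames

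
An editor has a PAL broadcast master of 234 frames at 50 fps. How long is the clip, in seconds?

4.68 seconds

Running time = 234 / (50) = 4.68 s.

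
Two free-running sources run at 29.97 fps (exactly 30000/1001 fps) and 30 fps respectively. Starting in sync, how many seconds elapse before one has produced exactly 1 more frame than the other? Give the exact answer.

The gap grows by |30 − 30000/1001| = 30/1001 frames per second.
Time for a 1-frame gap: 1 ÷ (30/1001) = 1001/30 s.

1001/30 seconds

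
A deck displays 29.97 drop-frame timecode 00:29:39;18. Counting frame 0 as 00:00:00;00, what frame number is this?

As if non-drop at 30 labels/s: (0 × 3600 + 29 × 60 + 39) × 30 + 18 = 53388.
Minute boundaries passed: 29; those not divisible by 10: 29 − 2 = 27; dropped labels = 2 × 27 = 54.
Actual frame index = 53388 − 54 = 53334.

53334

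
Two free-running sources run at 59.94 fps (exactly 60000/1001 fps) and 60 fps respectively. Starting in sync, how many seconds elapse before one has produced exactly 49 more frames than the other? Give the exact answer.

49049/60 seconds

The gap grows by |60 − 60000/1001| = 60/1001 frames per second.
Time for a 49-frame gap: 49 ÷ (60/1001) = 49049/60 s.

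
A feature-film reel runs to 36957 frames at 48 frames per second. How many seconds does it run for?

769.9375 seconds

Running time = 36957 / (48) = 769.9375 s.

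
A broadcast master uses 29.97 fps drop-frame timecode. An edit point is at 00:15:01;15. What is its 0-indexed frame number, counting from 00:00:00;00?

As if non-drop at 30 labels/s: (0 × 3600 + 15 × 60 + 1) × 30 + 15 = 27045.
Minute boundaries passed: 15; those not divisible by 10: 15 − 1 = 14; dropped labels = 2 × 14 = 28.
Actual frame index = 27045 − 28 = 27017.

27017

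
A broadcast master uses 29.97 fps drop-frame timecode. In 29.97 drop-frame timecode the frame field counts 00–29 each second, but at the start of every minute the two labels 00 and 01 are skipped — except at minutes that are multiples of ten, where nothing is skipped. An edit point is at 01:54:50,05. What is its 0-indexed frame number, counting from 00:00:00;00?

As if non-drop at 30 labels/s: (1 × 3600 + 54 × 60 + 50) × 30 + 5 = 206705.
Minute boundaries passed: 114; those not divisible by 10: 114 − 11 = 103; dropped labels = 2 × 103 = 206.
Actual frame index = 206705 − 206 = 206499.

206499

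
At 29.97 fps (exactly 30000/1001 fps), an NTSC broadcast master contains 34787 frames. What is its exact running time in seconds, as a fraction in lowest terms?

Running time = 34787 ÷ (30000/1001) = 34787 × 1001/30000 = 34821787/30000 s.

34821787/30000 seconds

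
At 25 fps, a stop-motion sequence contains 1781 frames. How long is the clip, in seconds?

Running time = 1781 / (25) = 71.24 s.

71.24 seconds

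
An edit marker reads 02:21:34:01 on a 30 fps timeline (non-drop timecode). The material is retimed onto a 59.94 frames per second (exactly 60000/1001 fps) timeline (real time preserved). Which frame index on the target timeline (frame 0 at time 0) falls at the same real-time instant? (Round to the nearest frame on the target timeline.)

Source frame index: (2×3600 + 21×60 + 34) × 30 + 1 = 254821.
Real time: 254821 / (30) = 254821/30 s.
Target frame: (254821/30) × (60000/1001) = 72806000/143 ≈ 509132.867 → 509133.

frame 509133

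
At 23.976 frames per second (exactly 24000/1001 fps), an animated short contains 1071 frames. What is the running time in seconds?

Running time = 1071 / (24000/1001) = 44.669625 s.

44.669625 seconds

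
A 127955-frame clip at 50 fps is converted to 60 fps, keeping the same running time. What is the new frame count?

153546 frames

Target frames = source frames × (target rate / source rate) = 127955 × (60)/(50) = 127955 × 6/5 = 153546.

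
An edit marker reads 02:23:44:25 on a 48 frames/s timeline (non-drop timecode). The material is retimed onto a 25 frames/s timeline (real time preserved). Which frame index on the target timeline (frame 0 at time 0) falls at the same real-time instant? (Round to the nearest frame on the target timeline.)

frame 215613

Source frame index: (2×3600 + 23×60 + 44) × 48 + 25 = 413977.
Real time: 413977 / (48) = 413977/48 s.
Target frame: (413977/48) × (25) = 10349425/48 ≈ 215613.021 → 215613.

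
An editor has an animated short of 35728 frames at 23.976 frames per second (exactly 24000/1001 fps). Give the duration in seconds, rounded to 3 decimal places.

Running time = 35728 × 1001/24000 = 2235233/1500 s ≈ 1490.155 s.

1490.155 seconds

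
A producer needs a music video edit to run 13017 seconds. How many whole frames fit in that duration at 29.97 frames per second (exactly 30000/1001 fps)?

390119 frames

Frames = 13017 × 30000/1001 = 390510000/1001 ≈ 390119.8801.
Complete frames: 390119.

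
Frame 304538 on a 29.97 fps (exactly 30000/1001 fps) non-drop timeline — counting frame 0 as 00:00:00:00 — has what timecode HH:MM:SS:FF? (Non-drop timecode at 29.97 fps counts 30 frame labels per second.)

304538 ÷ 30 = 10151 full seconds, remainder 8 frames.
10151 s = 2 h 49 min 11 s.
Timecode: 02:49:11:08.

02:49:11:08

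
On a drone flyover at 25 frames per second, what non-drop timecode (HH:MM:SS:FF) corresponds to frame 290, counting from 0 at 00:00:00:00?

00:00:11:15

290 ÷ 25 = 11 full seconds, remainder 15 frames.
11 s = 0 h 0 min 11 s.
Timecode: 00:00:11:15.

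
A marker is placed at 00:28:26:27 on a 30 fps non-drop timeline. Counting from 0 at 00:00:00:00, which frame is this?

51207

Total seconds to the label: (0 × 3600 + 28 × 60 + 26) = 1706.
Frame index = 1706 × 30 + 27 = 51207.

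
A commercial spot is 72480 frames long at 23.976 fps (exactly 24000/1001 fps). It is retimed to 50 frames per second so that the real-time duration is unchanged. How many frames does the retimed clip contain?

151151 frames

Target frames = source frames × (target rate / source rate) = 72480 × (50)/(24000/1001) = 72480 × 1001/480 = 151151.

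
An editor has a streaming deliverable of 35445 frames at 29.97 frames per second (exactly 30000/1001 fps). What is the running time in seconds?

1182.6815 seconds

Running time = 35445 / (30000/1001) = 1182.6815 s.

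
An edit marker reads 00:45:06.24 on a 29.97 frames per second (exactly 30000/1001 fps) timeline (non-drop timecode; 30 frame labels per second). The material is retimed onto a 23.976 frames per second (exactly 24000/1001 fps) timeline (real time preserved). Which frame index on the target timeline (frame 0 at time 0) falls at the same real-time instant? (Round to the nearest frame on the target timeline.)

frame 64963

Source frame index: (0×3600 + 45×60 + 6) × 30 + 24 = 81204.
Real time: 81204 / (30000/1001) = 6773767/2500 s.
Target frame: (6773767/2500) × (24000/1001) = 324816/5 ≈ 64963.200 → 64963.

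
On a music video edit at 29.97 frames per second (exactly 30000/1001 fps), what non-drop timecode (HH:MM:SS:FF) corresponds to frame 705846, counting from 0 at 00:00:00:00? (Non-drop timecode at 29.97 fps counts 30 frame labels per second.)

705846 ÷ 30 = 23528 full seconds, remainder 6 frames.
23528 s = 6 h 32 min 8 s.
Timecode: 06:32:08:06.

06:32:08:06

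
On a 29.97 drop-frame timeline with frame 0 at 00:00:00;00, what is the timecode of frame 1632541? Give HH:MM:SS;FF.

Each 10-minute DF block holds 10 × 60 × 30 − 9 × 2 = 17982 frames. 1632541 ÷ 17982 → 90 full blocks, remainder 14161.
Within the partial block the first minute is 1800 frames and each further minute 1798, so 7 further minute boundaries passed. Total skipped labels = 18 × 90 + 2 × 7 = 1634.
Non-drop label index = 1632541 + 1634 = 1634175; at 30 labels/s that is 15:07:52:15, i.e. DF 15:07:52;15.

15:07:52;15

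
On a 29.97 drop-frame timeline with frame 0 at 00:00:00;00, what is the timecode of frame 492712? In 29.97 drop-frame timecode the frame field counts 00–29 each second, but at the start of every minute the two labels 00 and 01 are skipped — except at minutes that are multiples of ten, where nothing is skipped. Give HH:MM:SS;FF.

04:34:00;06

Ten DF minutes hold 17982 frames, so frame 492712 lies in block 27 (frames 485514–503495) with 7198 frames into that block.
The block's first minute is 1800 frames and the rest 1798 each; 7198 frames reaches minute 4, so 27 × 18 + 4 × 2 = 494 labels have been skipped so far.
Adding those back, label number 492712 + 494 = 493206 at 30 labels/s is 16440 s + 6 f = 4 h 34 min 0 s frame 6, i.e. 04:34:00;06.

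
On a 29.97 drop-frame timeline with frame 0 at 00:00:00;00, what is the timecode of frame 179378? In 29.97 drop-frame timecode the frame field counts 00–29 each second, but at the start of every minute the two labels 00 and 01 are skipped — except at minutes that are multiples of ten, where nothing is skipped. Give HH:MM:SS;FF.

Ten DF minutes hold 17982 frames, so frame 179378 lies in block 9 (frames 161838–179819) with 17540 frames into that block.
The block's first minute is 1800 frames and the rest 1798 each; 17540 frames reaches minute 9, so 9 × 18 + 9 × 2 = 180 labels have been skipped so far.
Adding those back, label number 179378 + 180 = 179558 at 30 labels/s is 5985 s + 8 f = 1 h 39 min 45 s frame 8, i.e. 01:39:45;08.

01:39:45;08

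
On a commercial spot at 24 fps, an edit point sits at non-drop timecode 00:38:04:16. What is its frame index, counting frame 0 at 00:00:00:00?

Total seconds to the label: (0 × 3600 + 38 × 60 + 4) = 2284.
Frame index = 2284 × 24 + 16 = 54832.

frame 54832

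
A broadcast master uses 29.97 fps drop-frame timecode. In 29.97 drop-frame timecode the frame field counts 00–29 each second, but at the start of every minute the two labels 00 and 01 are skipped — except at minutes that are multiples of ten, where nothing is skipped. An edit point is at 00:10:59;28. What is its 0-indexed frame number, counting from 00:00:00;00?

19780

As if non-drop at 30 labels/s: (0 × 3600 + 10 × 60 + 59) × 30 + 28 = 19798.
Minute boundaries passed: 10; those not divisible by 10: 10 − 1 = 9; dropped labels = 2 × 9 = 18.
Actual frame index = 19798 − 18 = 19780.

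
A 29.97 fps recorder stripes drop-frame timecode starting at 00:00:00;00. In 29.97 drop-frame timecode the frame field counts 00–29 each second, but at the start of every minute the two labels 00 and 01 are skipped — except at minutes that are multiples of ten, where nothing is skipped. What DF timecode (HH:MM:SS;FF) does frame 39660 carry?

00:22:03;10

Ten DF minutes hold 17982 frames, so frame 39660 lies in block 2 (frames 35964–53945) with 3696 frames into that block.
The block's first minute is 1800 frames and the rest 1798 each; 3696 frames reaches minute 2, so 2 × 18 + 2 × 2 = 40 labels have been skipped so far.
Adding those back, label number 39660 + 40 = 39700 at 30 labels/s is 1323 s + 10 f = 0 h 22 min 3 s frame 10, i.e. 00:22:03;10.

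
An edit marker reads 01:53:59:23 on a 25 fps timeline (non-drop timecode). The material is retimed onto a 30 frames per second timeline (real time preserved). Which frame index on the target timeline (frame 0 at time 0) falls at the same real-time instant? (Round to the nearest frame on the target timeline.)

frame 205198

Source frame index: (1×3600 + 53×60 + 59) × 25 + 23 = 170998.
Real time: 170998 / (25) = 170998/25 s.
Target frame: (170998/25) × (30) = 1025988/5 ≈ 205197.600 → 205198.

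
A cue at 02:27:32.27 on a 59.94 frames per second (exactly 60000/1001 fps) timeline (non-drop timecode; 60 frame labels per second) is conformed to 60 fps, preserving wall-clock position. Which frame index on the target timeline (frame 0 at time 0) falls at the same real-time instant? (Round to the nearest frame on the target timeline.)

frame 531678

Source frame index: (2×3600 + 27×60 + 32) × 60 + 27 = 531147.
Real time: 531147 / (60000/1001) = 177226049/20000 s.
Target frame: (177226049/20000) × (60) = 531678147/1000 ≈ 531678.147 → 531678.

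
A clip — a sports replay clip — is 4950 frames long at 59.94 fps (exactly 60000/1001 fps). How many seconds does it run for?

82.5825 seconds

Running time = 4950 / (60000/1001) = 82.5825 s.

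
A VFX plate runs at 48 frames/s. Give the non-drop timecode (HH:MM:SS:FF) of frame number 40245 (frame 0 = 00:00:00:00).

40245 ÷ 48 = 838 full seconds, remainder 21 frames.
838 s = 0 h 13 min 58 s.
Timecode: 00:13:58:21.

00:13:58:21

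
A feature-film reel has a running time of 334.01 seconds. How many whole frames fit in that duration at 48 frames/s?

Frames = 334.01 × 48 = 400812/25 ≈ 16032.4800.
Complete frames: 16032.

16032 frames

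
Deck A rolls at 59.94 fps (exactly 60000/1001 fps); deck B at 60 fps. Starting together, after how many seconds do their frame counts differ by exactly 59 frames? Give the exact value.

The gap grows by |60 − 60000/1001| = 60/1001 frames per second.
Time for a 59-frame gap: 59 ÷ (60/1001) = 59059/60 s.

59059/60 seconds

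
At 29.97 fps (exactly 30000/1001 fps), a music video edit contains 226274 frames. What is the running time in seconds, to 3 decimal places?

7550.009 seconds

Running time = 226274 × 1001/30000 = 113250137/15000 s ≈ 7550.009 s.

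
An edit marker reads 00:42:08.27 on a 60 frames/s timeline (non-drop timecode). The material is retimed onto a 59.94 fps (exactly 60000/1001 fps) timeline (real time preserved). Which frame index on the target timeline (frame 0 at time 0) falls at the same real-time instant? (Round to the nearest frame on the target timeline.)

frame 151555

Source frame index: (0×3600 + 42×60 + 8) × 60 + 27 = 151707.
Real time: 151707 / (60) = 50569/20 s.
Target frame: (50569/20) × (60000/1001) = 151707000/1001 ≈ 151555.445 → 151555.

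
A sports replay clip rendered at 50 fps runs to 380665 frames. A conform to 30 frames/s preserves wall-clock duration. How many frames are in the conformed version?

Target frames = source frames × (target rate / source rate) = 380665 × (30)/(50) = 380665 × 3/5 = 228399.

228399 frames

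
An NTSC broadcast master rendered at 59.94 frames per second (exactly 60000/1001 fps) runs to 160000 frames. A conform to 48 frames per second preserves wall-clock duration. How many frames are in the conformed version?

128128 frames

Target frames = source frames × (target rate / source rate) = 160000 × (48)/(60000/1001) = 160000 × 1001/1250 = 128128.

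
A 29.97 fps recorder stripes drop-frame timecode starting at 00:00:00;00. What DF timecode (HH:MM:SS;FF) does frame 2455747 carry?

Each 10-minute DF block holds 10 × 60 × 30 − 9 × 2 = 17982 frames. 2455747 ÷ 17982 → 136 full blocks, remainder 10195.
Within the partial block the first minute is 1800 frames and each further minute 1798, so 5 further minute boundaries passed. Total skipped labels = 18 × 136 + 2 × 5 = 2458.
Non-drop label index = 2455747 + 2458 = 2458205; at 30 labels/s that is 22:45:40:05, i.e. DF 22:45:40;05.

22:45:40;05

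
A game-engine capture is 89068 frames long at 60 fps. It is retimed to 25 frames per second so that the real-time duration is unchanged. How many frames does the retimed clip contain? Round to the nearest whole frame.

37112 frames

Frames at target rate = 89068 × (25) / (60) = 111335/3 ≈ 37111.667.
Nearest whole frame: 37112.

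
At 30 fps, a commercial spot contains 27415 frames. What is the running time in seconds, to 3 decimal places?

Running time = 27415 × 1/30 = 5483/6 s ≈ 913.833 s.

913.833 seconds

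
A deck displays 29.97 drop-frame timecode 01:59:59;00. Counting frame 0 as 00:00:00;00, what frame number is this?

As if non-drop at 30 labels/s: (1 × 3600 + 59 × 60 + 59) × 30 + 0 = 215970.
Minute boundaries passed: 119; those not divisible by 10: 119 − 11 = 108; dropped labels = 2 × 108 = 216.
Actual frame index = 215970 − 216 = 215754.

215754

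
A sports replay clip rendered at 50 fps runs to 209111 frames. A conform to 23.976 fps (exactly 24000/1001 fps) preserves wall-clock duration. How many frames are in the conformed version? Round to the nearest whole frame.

Frames at target rate = 209111 × (24000/1001) / (50) = 14339040/143 ≈ 100273.007.
Nearest whole frame: 100273.

100273 frames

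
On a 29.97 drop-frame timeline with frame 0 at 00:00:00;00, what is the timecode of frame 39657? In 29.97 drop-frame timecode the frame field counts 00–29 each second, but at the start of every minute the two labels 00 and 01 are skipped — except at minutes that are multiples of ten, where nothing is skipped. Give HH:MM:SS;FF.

Ten DF minutes hold 17982 frames, so frame 39657 lies in block 2 (frames 35964–53945) with 3693 frames into that block.
The block's first minute is 1800 frames and the rest 1798 each; 3693 frames reaches minute 2, so 2 × 18 + 2 × 2 = 40 labels have been skipped so far.
Adding those back, label number 39657 + 40 = 39697 at 30 labels/s is 1323 s + 7 f = 0 h 22 min 3 s frame 7, i.e. 00:22:03;07.

00:22:03;07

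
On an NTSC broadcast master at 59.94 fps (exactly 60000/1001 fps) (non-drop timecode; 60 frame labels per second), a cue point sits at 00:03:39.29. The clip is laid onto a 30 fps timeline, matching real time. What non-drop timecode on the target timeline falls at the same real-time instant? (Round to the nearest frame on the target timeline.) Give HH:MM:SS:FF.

Source frame index: (0×3600 + 3×60 + 39) × 60 + 29 = 13169.
Real time: 13169 / (60000/1001) = 13182169/60000 s.
Target frame: (13182169/60000) × (30) = 13182169/2000 ≈ 6591.084 → 6591.
At 30 labels/s: frame 6591 → 00:03:39:21.

00:03:39:21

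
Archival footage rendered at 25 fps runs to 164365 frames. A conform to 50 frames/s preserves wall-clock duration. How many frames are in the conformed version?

Target frames = source frames × (target rate / source rate) = 164365 × (50)/(25) = 164365 × 2 = 328730.

328730 frames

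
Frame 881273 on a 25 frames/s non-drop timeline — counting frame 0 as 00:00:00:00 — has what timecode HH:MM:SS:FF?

881273 ÷ 25 = 35250 full seconds, remainder 23 frames.
35250 s = 9 h 47 min 30 s.
Timecode: 09:47:30:23.

09:47:30:23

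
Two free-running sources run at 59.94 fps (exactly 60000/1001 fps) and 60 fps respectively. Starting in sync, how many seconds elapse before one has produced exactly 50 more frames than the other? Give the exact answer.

The gap grows by |60 − 60000/1001| = 60/1001 frames per second.
Time for a 50-frame gap: 50 ÷ (60/1001) = 5005/6 s.

5005/6 seconds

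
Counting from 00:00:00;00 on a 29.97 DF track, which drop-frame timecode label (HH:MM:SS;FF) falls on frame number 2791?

Each 10-minute DF block holds 10 × 60 × 30 − 9 × 2 = 17982 frames. 2791 ÷ 17982 → 0 full blocks, remainder 2791.
Within the partial block the first minute is 1800 frames and each further minute 1798, so 1 further minute boundary passed. Total skipped labels = 18 × 0 + 2 × 1 = 2.
Non-drop label index = 2791 + 2 = 2793; at 30 labels/s that is 00:01:33:03, i.e. DF 00:01:33;03.

00:01:33;03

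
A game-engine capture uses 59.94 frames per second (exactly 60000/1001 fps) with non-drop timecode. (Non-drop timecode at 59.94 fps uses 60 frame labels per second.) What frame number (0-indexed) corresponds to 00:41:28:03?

149283

Total seconds to the label: (0 × 3600 + 41 × 60 + 28) = 2488.
Frame index = 2488 × 60 + 3 = 149283.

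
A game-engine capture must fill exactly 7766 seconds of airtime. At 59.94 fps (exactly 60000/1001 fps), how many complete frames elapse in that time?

465494 frames

Frames = 7766 × 60000/1001 = 42360000/91 ≈ 465494.5055.
Complete frames: 465494.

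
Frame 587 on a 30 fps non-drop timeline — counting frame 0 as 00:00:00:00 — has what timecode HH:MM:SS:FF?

00:00:19:17

587 ÷ 30 = 19 full seconds, remainder 17 frames.
19 s = 0 h 0 min 19 s.
Timecode: 00:00:19:17.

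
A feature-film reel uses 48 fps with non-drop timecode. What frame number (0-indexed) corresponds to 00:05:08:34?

Total seconds to the label: (0 × 3600 + 5 × 60 + 8) = 308.
Frame index = 308 × 48 + 34 = 14818.

frame 14818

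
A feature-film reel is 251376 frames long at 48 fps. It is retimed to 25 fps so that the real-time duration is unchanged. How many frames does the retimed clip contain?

Target frames = source frames × (target rate / source rate) = 251376 × (25)/(48) = 251376 × 25/48 = 130925.

130925 frames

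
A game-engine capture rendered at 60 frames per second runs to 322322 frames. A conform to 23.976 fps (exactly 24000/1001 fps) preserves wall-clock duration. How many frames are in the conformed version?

128800 frames

Target frames = source frames × (target rate / source rate) = 322322 × (24000/1001)/(60) = 322322 × 400/1001 = 128800.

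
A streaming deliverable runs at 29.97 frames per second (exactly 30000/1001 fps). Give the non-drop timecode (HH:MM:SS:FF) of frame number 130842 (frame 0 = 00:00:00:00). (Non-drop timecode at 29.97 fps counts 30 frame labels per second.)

01:12:41:12

130842 ÷ 30 = 4361 full seconds, remainder 12 frames.
4361 s = 1 h 12 min 41 s.
Timecode: 01:12:41:12.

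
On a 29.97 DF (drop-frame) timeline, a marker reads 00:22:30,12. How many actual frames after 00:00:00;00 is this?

40472

As if non-drop at 30 labels/s: (0 × 3600 + 22 × 60 + 30) × 30 + 12 = 40512.
Minute boundaries passed: 22; those not divisible by 10: 22 − 2 = 20; dropped labels = 2 × 20 = 40.
Actual frame index = 40512 − 40 = 40472.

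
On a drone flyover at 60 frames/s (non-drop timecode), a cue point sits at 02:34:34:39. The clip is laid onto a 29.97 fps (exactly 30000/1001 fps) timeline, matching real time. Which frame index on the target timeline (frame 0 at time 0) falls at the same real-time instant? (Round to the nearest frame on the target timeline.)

frame 277962

Source frame index: (2×3600 + 34×60 + 34) × 60 + 39 = 556479.
Real time: 556479 / (60) = 185493/20 s.
Target frame: (185493/20) × (30000/1001) = 3613500/13 ≈ 277961.538 → 277962.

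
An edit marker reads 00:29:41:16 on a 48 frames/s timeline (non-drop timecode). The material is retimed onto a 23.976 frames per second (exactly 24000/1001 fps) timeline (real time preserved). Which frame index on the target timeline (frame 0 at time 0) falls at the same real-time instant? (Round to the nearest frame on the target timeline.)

Source frame index: (0×3600 + 29×60 + 41) × 48 + 16 = 85504.
Real time: 85504 / (48) = 5344/3 s.
Target frame: (5344/3) × (24000/1001) = 42752000/1001 ≈ 42709.291 → 42709.

frame 42709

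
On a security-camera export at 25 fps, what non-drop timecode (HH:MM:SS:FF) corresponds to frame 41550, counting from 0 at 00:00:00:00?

41550 ÷ 25 = 1662 full seconds, remainder 0 frames.
1662 s = 0 h 27 min 42 s.
Timecode: 00:27:42:00.

00:27:42:00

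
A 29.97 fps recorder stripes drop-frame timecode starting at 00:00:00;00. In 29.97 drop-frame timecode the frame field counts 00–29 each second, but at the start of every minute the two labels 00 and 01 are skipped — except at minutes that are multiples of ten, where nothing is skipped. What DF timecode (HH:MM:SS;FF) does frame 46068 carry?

Ten DF minutes hold 17982 frames, so frame 46068 lies in block 2 (frames 35964–53945) with 10104 frames into that block.
The block's first minute is 1800 frames and the rest 1798 each; 10104 frames reaches minute 5, so 2 × 18 + 5 × 2 = 46 labels have been skipped so far.
Adding those back, label number 46068 + 46 = 46114 at 30 labels/s is 1537 s + 4 f = 0 h 25 min 37 s frame 4, i.e. 00:25:37;04.

00:25:37;04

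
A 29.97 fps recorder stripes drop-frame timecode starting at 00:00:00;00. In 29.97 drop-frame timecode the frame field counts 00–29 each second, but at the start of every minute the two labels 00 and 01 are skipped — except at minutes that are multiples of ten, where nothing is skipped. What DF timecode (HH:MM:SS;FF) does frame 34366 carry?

Each 10-minute DF block holds 10 × 60 × 30 − 9 × 2 = 17982 frames. 34366 ÷ 17982 → 1 full block, remainder 16384.
Within the partial block the first minute is 1800 frames and each further minute 1798, so 9 further minute boundaries passed. Total skipped labels = 18 × 1 + 2 × 9 = 36.
Non-drop label index = 34366 + 36 = 34402; at 30 labels/s that is 00:19:06:22, i.e. DF 00:19:06;22.

00:19:06;22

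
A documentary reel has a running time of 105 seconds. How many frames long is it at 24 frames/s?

Frames = 105 × 24 = 2520.

2520 frames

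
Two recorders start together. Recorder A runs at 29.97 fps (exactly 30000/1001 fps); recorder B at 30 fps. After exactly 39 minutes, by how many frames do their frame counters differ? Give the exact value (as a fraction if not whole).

39 min = 2340 s.
A emits 30000/1001 × 2340 = 5400000/77 frames; B emits 30 × 2340 = 70200.
Difference = 5400/77 frames (≈ 70.1299); B is ahead of A.

5400/77 frames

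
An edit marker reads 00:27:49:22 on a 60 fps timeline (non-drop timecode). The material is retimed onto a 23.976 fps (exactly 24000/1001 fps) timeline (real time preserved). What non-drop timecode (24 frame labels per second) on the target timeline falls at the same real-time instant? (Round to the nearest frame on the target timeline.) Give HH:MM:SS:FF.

Source frame index: (0×3600 + 27×60 + 49) × 60 + 22 = 100162.
Real time: 100162 / (60) = 50081/30 s.
Target frame: (50081/30) × (24000/1001) = 40064800/1001 ≈ 40024.775 → 40025.
At 24 labels/s: frame 40025 → 00:27:47:17.

00:27:47:17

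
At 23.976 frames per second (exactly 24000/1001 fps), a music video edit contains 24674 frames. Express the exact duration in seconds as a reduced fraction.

Running time = 24674 ÷ (24000/1001) = 24674 × 1001/24000 = 12349337/12000 s.

12349337/12000 seconds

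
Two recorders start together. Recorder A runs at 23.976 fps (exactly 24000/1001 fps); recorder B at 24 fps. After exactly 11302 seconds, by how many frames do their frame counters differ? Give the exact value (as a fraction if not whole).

A emits 24000/1001 × 11302 = 271248000/1001 frames; B emits 24 × 11302 = 271248.
Difference = 271248/1001 frames (≈ 270.9770); B is ahead of A.

271248/1001 frames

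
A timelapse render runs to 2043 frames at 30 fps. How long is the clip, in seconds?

Running time = 2043 / (30) = 68.1 s.

68.1 seconds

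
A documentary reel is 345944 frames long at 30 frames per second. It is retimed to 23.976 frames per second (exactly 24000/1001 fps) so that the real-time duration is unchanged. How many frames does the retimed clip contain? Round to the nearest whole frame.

Frames at target rate = 345944 × (24000/1001) / (30) = 276755200/1001 ≈ 276478.721.
Nearest whole frame: 276479.

276479 frames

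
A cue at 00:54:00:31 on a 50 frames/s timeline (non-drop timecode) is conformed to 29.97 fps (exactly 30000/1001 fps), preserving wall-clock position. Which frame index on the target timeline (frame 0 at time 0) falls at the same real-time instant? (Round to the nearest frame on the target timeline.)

frame 97121

Source frame index: (0×3600 + 54×60 + 0) × 50 + 31 = 162031.
Real time: 162031 / (50) = 162031/50 s.
Target frame: (162031/50) × (30000/1001) = 97218600/1001 ≈ 97121.479 → 97121.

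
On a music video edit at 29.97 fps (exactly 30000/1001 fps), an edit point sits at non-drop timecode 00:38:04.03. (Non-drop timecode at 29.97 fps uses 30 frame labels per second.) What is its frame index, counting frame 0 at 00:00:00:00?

Total seconds to the label: (0 × 3600 + 38 × 60 + 4) = 2284.
Frame index = 2284 × 30 + 3 = 68523.

frame 68523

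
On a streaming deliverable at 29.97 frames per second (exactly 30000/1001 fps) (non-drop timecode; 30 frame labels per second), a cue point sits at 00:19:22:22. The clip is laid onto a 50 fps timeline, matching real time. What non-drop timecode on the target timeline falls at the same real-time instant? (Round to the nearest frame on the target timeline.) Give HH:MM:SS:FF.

00:19:23:45

Source frame index: (0×3600 + 19×60 + 22) × 30 + 22 = 34882.
Real time: 34882 / (30000/1001) = 17458441/15000 s.
Target frame: (17458441/15000) × (50) = 17458441/300 ≈ 58194.803 → 58195.
At 50 labels/s: frame 58195 → 00:19:23:45.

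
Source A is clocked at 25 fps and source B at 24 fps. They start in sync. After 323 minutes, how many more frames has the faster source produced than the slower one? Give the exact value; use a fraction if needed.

323 min = 19380 s.
A emits 25 × 19380 = 484500 frames; B emits 24 × 19380 = 465120.
Difference = 19380 frames; B is behind A.

19380 frames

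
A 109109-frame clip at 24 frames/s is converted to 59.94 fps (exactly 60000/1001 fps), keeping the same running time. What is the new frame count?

Target frames = source frames × (target rate / source rate) = 109109 × (60000/1001)/(24) = 109109 × 2500/1001 = 272500.

272500 frames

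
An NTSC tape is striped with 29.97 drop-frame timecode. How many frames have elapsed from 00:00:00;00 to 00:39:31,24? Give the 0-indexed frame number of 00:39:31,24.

71082

Complete 10-minute blocks: 3, each 17982 frames → 53946.
Remaining 9 whole minutes in the current block: 1800 + 8 × 1798 = 16184 frames.
Within the current minute: 31 × 30 + 24 − 2 = 952 (labels ;00/;01 skipped at this minute). Total = 53946 + 16184 + 952 = 71082.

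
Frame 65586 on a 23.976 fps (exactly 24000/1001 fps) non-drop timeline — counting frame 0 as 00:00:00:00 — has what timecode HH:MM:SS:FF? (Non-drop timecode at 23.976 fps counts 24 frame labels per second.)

65586 ÷ 24 = 2732 full seconds, remainder 18 frames.
2732 s = 0 h 45 min 32 s.
Timecode: 00:45:32:18.

00:45:32:18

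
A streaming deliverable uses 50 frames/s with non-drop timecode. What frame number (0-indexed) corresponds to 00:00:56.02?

frame 2802

Total seconds to the label: (0 × 3600 + 0 × 60 + 56) = 56.
Frame index = 56 × 50 + 2 = 2802.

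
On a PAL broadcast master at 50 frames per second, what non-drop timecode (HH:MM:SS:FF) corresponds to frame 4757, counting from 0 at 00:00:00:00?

4757 ÷ 50 = 95 full seconds, remainder 7 frames.
95 s = 0 h 1 min 35 s.
Timecode: 00:01:35:07.

00:01:35:07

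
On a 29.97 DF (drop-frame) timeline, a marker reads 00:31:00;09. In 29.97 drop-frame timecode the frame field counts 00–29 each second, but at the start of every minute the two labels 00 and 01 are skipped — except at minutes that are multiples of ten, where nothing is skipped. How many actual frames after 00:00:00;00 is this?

55753

Complete 10-minute blocks: 3, each 17982 frames → 53946.
Remaining 1 whole minute in the current block: 1800 + 0 × 1798 = 1800 frames.
Within the current minute: 0 × 30 + 9 − 2 = 7 (labels ;00/;01 skipped at this minute). Total = 53946 + 1800 + 7 = 55753.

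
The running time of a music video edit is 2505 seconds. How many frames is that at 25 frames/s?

62625 frames

Frames = 2505 × 25 = 62625.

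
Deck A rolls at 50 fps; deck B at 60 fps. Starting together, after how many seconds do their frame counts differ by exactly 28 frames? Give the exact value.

2.8 seconds

The gap grows by |60 − 50| = 10 frames per second.
Time for a 28-frame gap: 28 ÷ (10) = 2.8 s.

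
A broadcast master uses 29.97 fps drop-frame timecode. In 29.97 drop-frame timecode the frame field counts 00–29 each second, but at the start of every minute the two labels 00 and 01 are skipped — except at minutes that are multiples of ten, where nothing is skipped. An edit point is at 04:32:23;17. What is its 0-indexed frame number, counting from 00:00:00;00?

As if non-drop at 30 labels/s: (4 × 3600 + 32 × 60 + 23) × 30 + 17 = 490307.
Minute boundaries passed: 272; those not divisible by 10: 272 − 27 = 245; dropped labels = 2 × 245 = 490.
Actual frame index = 490307 − 490 = 489817.

489817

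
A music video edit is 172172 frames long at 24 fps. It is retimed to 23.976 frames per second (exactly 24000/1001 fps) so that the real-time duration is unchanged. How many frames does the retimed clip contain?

Target frames = source frames × (target rate / source rate) = 172172 × (24000/1001)/(24) = 172172 × 1000/1001 = 172000.

172000 frames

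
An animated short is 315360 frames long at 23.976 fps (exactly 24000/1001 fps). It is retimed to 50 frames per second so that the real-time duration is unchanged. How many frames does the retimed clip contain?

657657 frames

Target frames = source frames × (target rate / source rate) = 315360 × (50)/(24000/1001) = 315360 × 1001/480 = 657657.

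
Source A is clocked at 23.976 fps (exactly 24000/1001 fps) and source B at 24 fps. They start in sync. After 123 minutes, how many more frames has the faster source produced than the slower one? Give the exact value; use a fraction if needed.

123 min = 7380 s.
A emits 24000/1001 × 7380 = 177120000/1001 frames; B emits 24 × 7380 = 177120.
Difference = 177120/1001 frames (≈ 176.9431); B is ahead of A.

177120/1001 frames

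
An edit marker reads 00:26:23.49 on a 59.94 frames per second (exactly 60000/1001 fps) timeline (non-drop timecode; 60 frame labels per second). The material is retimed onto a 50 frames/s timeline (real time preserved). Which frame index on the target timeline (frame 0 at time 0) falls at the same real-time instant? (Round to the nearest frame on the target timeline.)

frame 79270

Source frame index: (0×3600 + 26×60 + 23) × 60 + 49 = 95029.
Real time: 95029 / (60000/1001) = 95124029/60000 s.
Target frame: (95124029/60000) × (50) = 95124029/1200 ≈ 79270.024 → 79270.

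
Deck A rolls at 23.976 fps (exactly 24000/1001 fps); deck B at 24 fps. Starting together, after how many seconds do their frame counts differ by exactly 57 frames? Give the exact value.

2377.375 seconds

The gap grows by |24 − 24000/1001| = 24/1001 frames per second.
Time for a 57-frame gap: 57 ÷ (24/1001) = 2377.375 s.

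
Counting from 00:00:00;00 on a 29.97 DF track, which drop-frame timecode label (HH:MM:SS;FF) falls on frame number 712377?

06:36:09;21

Ten DF minutes hold 17982 frames, so frame 712377 lies in block 39 (frames 701298–719279) with 11079 frames into that block.
The block's first minute is 1800 frames and the rest 1798 each; 11079 frames reaches minute 6, so 39 × 18 + 6 × 2 = 714 labels have been skipped so far.
Adding those back, label number 712377 + 714 = 713091 at 30 labels/s is 23769 s + 21 f = 6 h 36 min 9 s frame 21, i.e. 06:36:09;21.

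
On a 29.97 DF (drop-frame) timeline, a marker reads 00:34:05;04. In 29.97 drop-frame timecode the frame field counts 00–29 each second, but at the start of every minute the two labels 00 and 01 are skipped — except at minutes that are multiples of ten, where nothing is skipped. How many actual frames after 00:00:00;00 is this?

Complete 10-minute blocks: 3, each 17982 frames → 53946.
Remaining 4 whole minutes in the current block: 1800 + 3 × 1798 = 7194 frames.
Within the current minute: 5 × 30 + 4 − 2 = 152 (labels ;00/;01 skipped at this minute). Total = 53946 + 7194 + 152 = 61292.

61292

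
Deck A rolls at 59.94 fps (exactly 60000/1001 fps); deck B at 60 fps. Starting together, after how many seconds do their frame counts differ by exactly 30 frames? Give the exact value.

500.5 seconds

The gap grows by |60 − 60000/1001| = 60/1001 frames per second.
Time for a 30-frame gap: 30 ÷ (60/1001) = 500.5 s.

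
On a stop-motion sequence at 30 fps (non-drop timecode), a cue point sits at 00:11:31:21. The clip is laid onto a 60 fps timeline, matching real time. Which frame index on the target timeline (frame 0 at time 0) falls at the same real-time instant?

frame 41502

Source frame index: (0×3600 + 11×60 + 31) × 30 + 21 = 20751.
Real time: 20751 / (30) = 6917/10 s.
Target frame: (6917/10) × (60) = 41502.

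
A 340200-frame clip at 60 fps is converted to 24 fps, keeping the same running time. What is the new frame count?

136080 frames

Target frames = source frames × (target rate / source rate) = 340200 × (24)/(60) = 340200 × 2/5 = 136080.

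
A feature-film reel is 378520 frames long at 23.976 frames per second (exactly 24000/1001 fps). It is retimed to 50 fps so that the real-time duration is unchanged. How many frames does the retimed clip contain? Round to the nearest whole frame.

789372 frames

Frames at target rate = 378520 × (50) / (24000/1001) = 9472463/12 ≈ 789371.917.
Nearest whole frame: 789372.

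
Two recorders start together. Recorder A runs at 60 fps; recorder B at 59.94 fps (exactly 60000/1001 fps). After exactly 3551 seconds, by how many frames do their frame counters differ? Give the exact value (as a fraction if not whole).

A emits 60 × 3551 = 213060 frames; B emits 60000/1001 × 3551 = 213060000/1001.
Difference = 213060/1001 frames (≈ 212.8472); B is behind A.

213060/1001 frames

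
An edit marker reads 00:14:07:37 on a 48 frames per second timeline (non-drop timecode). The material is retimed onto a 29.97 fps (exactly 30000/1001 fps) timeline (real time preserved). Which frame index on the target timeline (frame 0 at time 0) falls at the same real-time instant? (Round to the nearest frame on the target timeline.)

Source frame index: (0×3600 + 14×60 + 7) × 48 + 37 = 40693.
Real time: 40693 / (48) = 40693/48 s.
Target frame: (40693/48) × (30000/1001) = 25433125/1001 ≈ 25407.717 → 25408.

frame 25408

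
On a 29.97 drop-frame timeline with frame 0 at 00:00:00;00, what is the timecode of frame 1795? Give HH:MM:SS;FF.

00:00:59;25

Each 10-minute DF block holds 10 × 60 × 30 − 9 × 2 = 17982 frames. 1795 ÷ 17982 → 0 full blocks, remainder 1795.
Within the partial block the first minute is 1800 frames and each further minute 1798, so 0 further minute boundaries passed. Total skipped labels = 18 × 0 + 2 × 0 = 0.
Non-drop label index = 1795 + 0 = 1795; at 30 labels/s that is 00:00:59:25, i.e. DF 00:00:59;25.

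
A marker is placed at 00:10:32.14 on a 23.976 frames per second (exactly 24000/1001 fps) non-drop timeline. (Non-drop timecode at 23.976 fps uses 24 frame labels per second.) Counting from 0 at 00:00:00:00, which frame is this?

15182

Total seconds to the label: (0 × 3600 + 10 × 60 + 32) = 632.
Frame index = 632 × 24 + 14 = 15182.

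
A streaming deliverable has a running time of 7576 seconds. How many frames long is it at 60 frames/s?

Frames = 7576 × 60 = 454560.

454560 frames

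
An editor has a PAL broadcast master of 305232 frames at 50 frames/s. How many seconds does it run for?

6104.64 seconds

Running time = 305232 / (50) = 6104.64 s.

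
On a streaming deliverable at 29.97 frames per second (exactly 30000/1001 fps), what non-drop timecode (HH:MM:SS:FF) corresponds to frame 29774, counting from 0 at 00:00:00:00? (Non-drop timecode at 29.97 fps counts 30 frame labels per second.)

00:16:32:14

29774 ÷ 30 = 992 full seconds, remainder 14 frames.
992 s = 0 h 16 min 32 s.
Timecode: 00:16:32:14.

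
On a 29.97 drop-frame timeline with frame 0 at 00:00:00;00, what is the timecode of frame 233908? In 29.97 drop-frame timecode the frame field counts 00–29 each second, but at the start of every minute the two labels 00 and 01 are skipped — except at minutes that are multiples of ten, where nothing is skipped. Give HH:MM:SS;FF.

02:10:04;22

Ten DF minutes hold 17982 frames, so frame 233908 lies in block 13 (frames 233766–251747) with 142 frames into that block.
The block's first minute is 1800 frames and the rest 1798 each; 142 frames reaches minute 0, so 13 × 18 + 0 × 2 = 234 labels have been skipped so far.
Adding those back, label number 233908 + 234 = 234142 at 30 labels/s is 7804 s + 22 f = 2 h 10 min 4 s frame 22, i.e. 02:10:04;22.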